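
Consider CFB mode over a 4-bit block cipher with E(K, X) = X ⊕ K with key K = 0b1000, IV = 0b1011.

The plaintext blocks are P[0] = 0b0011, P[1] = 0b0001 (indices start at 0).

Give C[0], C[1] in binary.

C[0] = 0b0000, C[1] = 0b1001

CFB encryption: C_i = P_i ⊕ E(K, C_{i−1}), with C_{−1} = IV.
C[0]: E(K, 0b1011) = 0b0011; 0b0011 ⊕ 0b0011 = 0b0000.
C[1]: E(K, 0b0000) = 0b1000; 0b0001 ⊕ 0b1000 = 0b1001.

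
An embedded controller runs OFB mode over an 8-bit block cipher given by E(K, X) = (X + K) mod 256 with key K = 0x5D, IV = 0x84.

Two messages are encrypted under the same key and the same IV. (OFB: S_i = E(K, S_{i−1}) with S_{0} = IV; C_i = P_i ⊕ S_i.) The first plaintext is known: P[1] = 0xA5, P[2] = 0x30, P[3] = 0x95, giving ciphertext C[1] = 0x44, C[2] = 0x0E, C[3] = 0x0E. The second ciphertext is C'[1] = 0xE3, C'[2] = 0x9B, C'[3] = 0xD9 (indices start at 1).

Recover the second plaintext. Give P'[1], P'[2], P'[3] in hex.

P'[1] = 0x02, P'[2] = 0xA5, P'[3] = 0x42

In OFB with a reused IV, both messages share the same keystream S_i, so C_i ⊕ C'_i = P_i ⊕ P'_i and thus P'_i = P_i ⊕ C_i ⊕ C'_i.
P'[1]: 0xA5 ⊕ 0x44 ⊕ 0xE3 = 0x02.
P'[2]: 0x30 ⊕ 0x0E ⊕ 0x9B = 0xA5.
P'[3]: 0x95 ⊕ 0x0E ⊕ 0xD9 = 0x42.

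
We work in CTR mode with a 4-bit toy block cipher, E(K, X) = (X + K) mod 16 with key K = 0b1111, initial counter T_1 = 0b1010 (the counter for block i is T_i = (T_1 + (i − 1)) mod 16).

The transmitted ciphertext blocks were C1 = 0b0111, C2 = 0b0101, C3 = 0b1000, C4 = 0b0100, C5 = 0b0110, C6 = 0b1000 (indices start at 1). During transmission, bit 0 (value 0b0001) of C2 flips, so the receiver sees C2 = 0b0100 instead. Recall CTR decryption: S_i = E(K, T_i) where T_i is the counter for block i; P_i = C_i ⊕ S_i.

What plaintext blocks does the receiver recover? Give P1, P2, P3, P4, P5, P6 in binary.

P1 = 0b1110, P2 = 0b1110, P3 = 0b0011, P4 = 0b1000, P5 = 0b1011, P6 = 0b0110

Only C2 changed, to 0b0100. In CTR, a change in C_i flips the same bit in P_i only; the keystream is unaffected. Decrypting the received ciphertext:
P1: T = 0b1010, S = E(K, T) = 0b1001; 0b0111 ⊕ 0b1001 = 0b1110.
P2: T = 0b1011, S = E(K, T) = 0b1010; 0b0100 ⊕ 0b1010 = 0b1110.
P3: T = 0b1100, S = E(K, T) = 0b1011; 0b1000 ⊕ 0b1011 = 0b0011.
P4: T = 0b1101, S = E(K, T) = 0b1100; 0b0100 ⊕ 0b1100 = 0b1000.
P5: T = 0b1110, S = E(K, T) = 0b1101; 0b0110 ⊕ 0b1101 = 0b1011.
P6: T = 0b1111, S = E(K, T) = 0b1110; 0b1000 ⊕ 0b1110 = 0b0110.
Blocks that differ from the original plaintext: P2.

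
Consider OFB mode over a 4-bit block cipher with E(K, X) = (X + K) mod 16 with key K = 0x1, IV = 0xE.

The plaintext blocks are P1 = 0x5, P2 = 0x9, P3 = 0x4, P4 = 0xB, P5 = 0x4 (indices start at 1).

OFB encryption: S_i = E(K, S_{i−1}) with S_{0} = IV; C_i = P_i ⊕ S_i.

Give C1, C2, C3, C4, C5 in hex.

C1 = 0xA, C2 = 0x9, C3 = 0x5, C4 = 0x9, C5 = 0x7

C1: S = E(K, 0xE) = 0xF; 0x5 ⊕ 0xF = 0xA.
C2: S = E(K, 0xF) = 0x0; 0x9 ⊕ 0x0 = 0x9.
C3: S = E(K, 0x0) = 0x1; 0x4 ⊕ 0x1 = 0x5.
C4: S = E(K, 0x1) = 0x2; 0xB ⊕ 0x2 = 0x9.
C5: S = E(K, 0x2) = 0x3; 0x4 ⊕ 0x3 = 0x7.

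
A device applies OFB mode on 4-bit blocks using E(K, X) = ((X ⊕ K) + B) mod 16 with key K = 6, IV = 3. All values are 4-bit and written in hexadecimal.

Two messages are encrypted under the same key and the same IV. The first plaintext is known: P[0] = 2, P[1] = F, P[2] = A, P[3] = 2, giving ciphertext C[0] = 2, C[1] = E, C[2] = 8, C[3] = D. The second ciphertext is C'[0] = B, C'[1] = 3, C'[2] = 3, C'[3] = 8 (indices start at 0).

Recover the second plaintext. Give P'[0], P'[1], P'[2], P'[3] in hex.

In OFB with a reused IV, both messages share the same keystream S_i, so C_i ⊕ C'_i = P_i ⊕ P'_i and thus P'_i = P_i ⊕ C_i ⊕ C'_i.
P'[0]: 2 ⊕ 2 ⊕ B = B.
P'[1]: F ⊕ E ⊕ 3 = 2.
P'[2]: A ⊕ 8 ⊕ 3 = 1.
P'[3]: 2 ⊕ D ⊕ 8 = 7.

P'[0] = B, P'[1] = 2, P'[2] = 1, P'[3] = 7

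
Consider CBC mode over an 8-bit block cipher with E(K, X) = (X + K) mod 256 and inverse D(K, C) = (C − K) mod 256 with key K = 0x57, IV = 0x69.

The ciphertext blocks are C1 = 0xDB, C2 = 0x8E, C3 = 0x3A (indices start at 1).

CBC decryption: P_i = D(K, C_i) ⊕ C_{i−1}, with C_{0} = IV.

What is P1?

P1 = 0xED

P1: D(K, 0xDB) = 0x84; 0x84 ⊕ 0x69 = 0xED.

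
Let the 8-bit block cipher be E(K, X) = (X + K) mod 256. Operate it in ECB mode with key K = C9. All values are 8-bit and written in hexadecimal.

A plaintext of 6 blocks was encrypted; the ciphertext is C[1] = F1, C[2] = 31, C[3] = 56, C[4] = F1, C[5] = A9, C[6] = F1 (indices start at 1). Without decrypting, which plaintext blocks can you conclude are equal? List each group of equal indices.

ECB encrypts each block independently with the same key, so equal ciphertext blocks imply equal plaintext blocks.
C[1] = C[4] = C[6] = F1, so P[1] = P[4] = P[6].

P[1] = P[4] = P[6]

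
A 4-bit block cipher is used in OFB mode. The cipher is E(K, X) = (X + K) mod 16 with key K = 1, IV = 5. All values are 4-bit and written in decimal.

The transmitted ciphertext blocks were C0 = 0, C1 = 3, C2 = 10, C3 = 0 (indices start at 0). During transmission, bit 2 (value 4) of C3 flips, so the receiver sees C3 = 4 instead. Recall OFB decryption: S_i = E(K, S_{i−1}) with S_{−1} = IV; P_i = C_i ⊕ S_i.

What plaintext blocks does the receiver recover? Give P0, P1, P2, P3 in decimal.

P0 = 6, P1 = 4, P2 = 2, P3 = 13

Only C3 changed, to 4. In OFB, a change in C_i flips the same bit in P_i only; the keystream is unaffected. Decrypting the received ciphertext:
P0: S = E(K, 5) = 6; 0 ⊕ 6 = 6.
P1: S = E(K, 6) = 7; 3 ⊕ 7 = 4.
P2: S = E(K, 7) = 8; 10 ⊕ 8 = 2.
P3: S = E(K, 8) = 9; 4 ⊕ 9 = 13.
Blocks that differ from the original plaintext: P3.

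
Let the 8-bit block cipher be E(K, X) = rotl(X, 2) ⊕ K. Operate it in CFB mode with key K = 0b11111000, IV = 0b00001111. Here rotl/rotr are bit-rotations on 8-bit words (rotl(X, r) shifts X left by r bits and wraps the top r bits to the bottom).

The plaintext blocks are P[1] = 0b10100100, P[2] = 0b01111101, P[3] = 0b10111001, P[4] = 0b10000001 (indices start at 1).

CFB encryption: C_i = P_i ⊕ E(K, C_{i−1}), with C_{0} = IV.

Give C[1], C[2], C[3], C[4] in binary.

C[1]: E(K, 0b00001111) = 0b11000100; 0b10100100 ⊕ 0b11000100 = 0b01100000.
C[2]: E(K, 0b01100000) = 0b01111001; 0b01111101 ⊕ 0b01111001 = 0b00000100.
C[3]: E(K, 0b00000100) = 0b11101000; 0b10111001 ⊕ 0b11101000 = 0b01010001.
C[4]: E(K, 0b01010001) = 0b10111101; 0b10000001 ⊕ 0b10111101 = 0b00111100.

C[1] = 0b01100000, C[2] = 0b00000100, C[3] = 0b01010001, C[4] = 0b00111100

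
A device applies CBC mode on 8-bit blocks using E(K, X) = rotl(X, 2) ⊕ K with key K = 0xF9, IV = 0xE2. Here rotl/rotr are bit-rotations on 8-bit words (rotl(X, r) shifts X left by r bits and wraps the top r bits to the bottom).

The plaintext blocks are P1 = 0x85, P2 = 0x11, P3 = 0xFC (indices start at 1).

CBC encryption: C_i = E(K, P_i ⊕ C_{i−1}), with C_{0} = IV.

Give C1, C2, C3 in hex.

C1 = 0x64, C2 = 0x2C, C3 = 0xBA

C1: P1 ⊕ 0xE2 = 0x67; E(K, 0x67) = 0x64.
C2: P2 ⊕ 0x64 = 0x75; E(K, 0x75) = 0x2C.
C3: P3 ⊕ 0x2C = 0xD0; E(K, 0xD0) = 0xBA.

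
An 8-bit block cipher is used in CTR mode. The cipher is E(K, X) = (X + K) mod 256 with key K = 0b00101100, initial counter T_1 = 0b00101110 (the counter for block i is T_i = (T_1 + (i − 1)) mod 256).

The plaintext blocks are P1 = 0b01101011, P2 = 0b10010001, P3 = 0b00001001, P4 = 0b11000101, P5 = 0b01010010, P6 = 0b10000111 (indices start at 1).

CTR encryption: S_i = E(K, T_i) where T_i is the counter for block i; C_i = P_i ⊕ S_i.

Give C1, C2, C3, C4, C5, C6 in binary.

C1 = 0b00110001, C2 = 0b11001010, C3 = 0b01010101, C4 = 0b10011000, C5 = 0b00001100, C6 = 0b11011000

C1: T = 0b00101110, S = E(K, T) = 0b01011010; 0b01101011 ⊕ 0b01011010 = 0b00110001.
C2: T = 0b00101111, S = E(K, T) = 0b01011011; 0b10010001 ⊕ 0b01011011 = 0b11001010.
C3: T = 0b00110000, S = E(K, T) = 0b01011100; 0b00001001 ⊕ 0b01011100 = 0b01010101.
C4: T = 0b00110001, S = E(K, T) = 0b01011101; 0b11000101 ⊕ 0b01011101 = 0b10011000.
C5: T = 0b00110010, S = E(K, T) = 0b01011110; 0b01010010 ⊕ 0b01011110 = 0b00001100.
C6: T = 0b00110011, S = E(K, T) = 0b01011111; 0b10000111 ⊕ 0b01011111 = 0b11011000.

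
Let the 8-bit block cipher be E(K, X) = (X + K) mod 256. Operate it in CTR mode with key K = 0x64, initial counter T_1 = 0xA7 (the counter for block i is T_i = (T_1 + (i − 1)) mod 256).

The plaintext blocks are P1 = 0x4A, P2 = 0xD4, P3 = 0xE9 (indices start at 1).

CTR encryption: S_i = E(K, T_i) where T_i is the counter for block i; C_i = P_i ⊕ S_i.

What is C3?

C1: T = 0xA7, S = E(K, T) = 0x0B; 0x4A ⊕ 0x0B = 0x41.
C2: T = 0xA8, S = E(K, T) = 0x0C; 0xD4 ⊕ 0x0C = 0xD8.
C3: T = 0xA9, S = E(K, T) = 0x0D; 0xE9 ⊕ 0x0D = 0xE4.

C3 = 0xE4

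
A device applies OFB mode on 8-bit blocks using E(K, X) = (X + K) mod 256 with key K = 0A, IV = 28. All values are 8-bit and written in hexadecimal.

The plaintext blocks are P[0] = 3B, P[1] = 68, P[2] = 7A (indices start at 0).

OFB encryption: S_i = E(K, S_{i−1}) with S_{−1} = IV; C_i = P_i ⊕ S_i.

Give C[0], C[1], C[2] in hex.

C[0]: S = E(K, 28) = 32; 3B ⊕ 32 = 09.
C[1]: S = E(K, 32) = 3C; 68 ⊕ 3C = 54.
C[2]: S = E(K, 3C) = 46; 7A ⊕ 46 = 3C.

C[0] = 09, C[1] = 54, C[2] = 3C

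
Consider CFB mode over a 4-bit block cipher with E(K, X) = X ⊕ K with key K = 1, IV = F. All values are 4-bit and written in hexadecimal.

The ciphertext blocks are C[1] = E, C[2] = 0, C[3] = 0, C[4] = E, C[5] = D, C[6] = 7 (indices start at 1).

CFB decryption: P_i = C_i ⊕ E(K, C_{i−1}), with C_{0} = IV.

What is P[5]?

P[5] = 2

P[5]: E(K, E) = F; D ⊕ F = 2.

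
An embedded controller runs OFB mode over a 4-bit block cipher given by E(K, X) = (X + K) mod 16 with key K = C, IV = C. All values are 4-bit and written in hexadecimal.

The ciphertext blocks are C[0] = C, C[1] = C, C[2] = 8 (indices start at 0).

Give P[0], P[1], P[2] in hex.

OFB decryption: S_i = E(K, S_{i−1}) with S_{−1} = IV; P_i = C_i ⊕ S_i.
P[0]: S = E(K, C) = 8; C ⊕ 8 = 4.
P[1]: S = E(K, 8) = 4; C ⊕ 4 = 8.
P[2]: S = E(K, 4) = 0; 8 ⊕ 0 = 8.

P[0] = 4, P[1] = 8, P[2] = 8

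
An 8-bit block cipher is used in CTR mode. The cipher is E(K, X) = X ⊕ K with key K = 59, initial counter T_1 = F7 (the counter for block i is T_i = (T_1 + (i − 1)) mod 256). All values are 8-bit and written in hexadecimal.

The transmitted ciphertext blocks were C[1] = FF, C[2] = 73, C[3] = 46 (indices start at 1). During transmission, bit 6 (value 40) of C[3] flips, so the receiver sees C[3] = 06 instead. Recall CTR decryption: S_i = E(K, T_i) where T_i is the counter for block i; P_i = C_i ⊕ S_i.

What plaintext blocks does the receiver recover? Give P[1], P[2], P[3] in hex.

Only C[3] changed, to 06. In CTR, a change in C_i flips the same bit in P_i only; the keystream is unaffected. Decrypting the received ciphertext:
P[1]: T = F7, S = E(K, T) = AE; FF ⊕ AE = 51.
P[2]: T = F8, S = E(K, T) = A1; 73 ⊕ A1 = D2.
P[3]: T = F9, S = E(K, T) = A0; 06 ⊕ A0 = A6.
Blocks that differ from the original plaintext: P[3].

P[1] = 51, P[2] = D2, P[3] = A6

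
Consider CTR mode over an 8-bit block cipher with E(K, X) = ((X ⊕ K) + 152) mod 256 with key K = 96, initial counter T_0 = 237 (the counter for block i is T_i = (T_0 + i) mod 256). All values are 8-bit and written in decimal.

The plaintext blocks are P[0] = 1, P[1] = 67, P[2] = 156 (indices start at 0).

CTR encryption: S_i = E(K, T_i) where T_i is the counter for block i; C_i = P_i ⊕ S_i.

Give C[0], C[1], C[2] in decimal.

C[0]: T = 237, S = E(K, T) = 37; 1 ⊕ 37 = 36.
C[1]: T = 238, S = E(K, T) = 38; 67 ⊕ 38 = 101.
C[2]: T = 239, S = E(K, T) = 39; 156 ⊕ 39 = 187.

C[0] = 36, C[1] = 101, C[2] = 187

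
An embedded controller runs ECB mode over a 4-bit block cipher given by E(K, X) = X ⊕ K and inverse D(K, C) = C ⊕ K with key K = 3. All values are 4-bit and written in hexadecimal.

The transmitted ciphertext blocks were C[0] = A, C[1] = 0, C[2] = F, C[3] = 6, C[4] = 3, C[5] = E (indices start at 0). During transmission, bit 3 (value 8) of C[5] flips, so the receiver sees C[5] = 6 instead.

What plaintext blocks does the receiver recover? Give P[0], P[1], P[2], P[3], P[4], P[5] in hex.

P[0] = 9, P[1] = 3, P[2] = C, P[3] = 5, P[4] = 0, P[5] = 5

ECB decryption: P_i = D(K, C_i).
Only C[5] changed, to 6. In ECB, a change in C_i affects only P_i. Decrypting the received ciphertext:
P[0]: D(K, A) = 9.
P[1]: D(K, 0) = 3.
P[2]: D(K, F) = C.
P[3]: D(K, 6) = 5.
P[4]: D(K, 3) = 0.
P[5]: D(K, 6) = 5.
Blocks that differ from the original plaintext: P[5].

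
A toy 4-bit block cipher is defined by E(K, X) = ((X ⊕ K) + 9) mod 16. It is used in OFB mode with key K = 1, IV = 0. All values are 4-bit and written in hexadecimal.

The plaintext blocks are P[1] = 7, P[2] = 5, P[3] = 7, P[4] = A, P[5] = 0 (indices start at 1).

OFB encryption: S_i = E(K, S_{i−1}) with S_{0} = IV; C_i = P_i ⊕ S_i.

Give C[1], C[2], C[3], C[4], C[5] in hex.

C[1] = D, C[2] = 1, C[3] = 9, C[4] = 2, C[5] = 2

C[1]: S = E(K, 0) = A; 7 ⊕ A = D.
C[2]: S = E(K, A) = 4; 5 ⊕ 4 = 1.
C[3]: S = E(K, 4) = E; 7 ⊕ E = 9.
C[4]: S = E(K, E) = 8; A ⊕ 8 = 2.
C[5]: S = E(K, 8) = 2; 0 ⊕ 2 = 2.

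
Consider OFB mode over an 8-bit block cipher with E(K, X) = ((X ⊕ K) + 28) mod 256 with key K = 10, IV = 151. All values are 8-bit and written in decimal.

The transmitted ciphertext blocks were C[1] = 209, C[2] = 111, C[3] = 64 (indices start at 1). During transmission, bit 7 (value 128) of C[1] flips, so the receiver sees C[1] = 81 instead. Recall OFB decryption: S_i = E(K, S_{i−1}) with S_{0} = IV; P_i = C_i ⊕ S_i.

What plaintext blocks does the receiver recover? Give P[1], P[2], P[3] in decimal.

P[1] = 232, P[2] = 160, P[3] = 161

Only C[1] changed, to 81. In OFB, a change in C_i flips the same bit in P_i only; the keystream is unaffected. Decrypting the received ciphertext:
P[1]: S = E(K, 151) = 185; 81 ⊕ 185 = 232.
P[2]: S = E(K, 185) = 207; 111 ⊕ 207 = 160.
P[3]: S = E(K, 207) = 225; 64 ⊕ 225 = 161.
Blocks that differ from the original plaintext: P[1].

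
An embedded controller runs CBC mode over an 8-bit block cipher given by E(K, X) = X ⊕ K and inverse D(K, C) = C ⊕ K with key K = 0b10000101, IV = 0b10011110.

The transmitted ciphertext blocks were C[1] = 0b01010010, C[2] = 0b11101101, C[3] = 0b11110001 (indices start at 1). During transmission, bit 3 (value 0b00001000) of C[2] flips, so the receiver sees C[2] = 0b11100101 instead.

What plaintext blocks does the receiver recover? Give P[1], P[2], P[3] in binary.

P[1] = 0b01001001, P[2] = 0b00110010, P[3] = 0b10010001

CBC decryption: P_i = D(K, C_i) ⊕ C_{i−1}, with C_{0} = IV.
Only C[2] changed, to 0b11100101. In CBC, a change in C_i garbles P_i and flips the same bit in P_{i+1}. Decrypting the received ciphertext:
P[1]: D(K, 0b01010010) = 0b11010111; 0b11010111 ⊕ 0b10011110 = 0b01001001.
P[2]: D(K, 0b11100101) = 0b01100000; 0b01100000 ⊕ 0b01010010 = 0b00110010.
P[3]: D(K, 0b11110001) = 0b01110100; 0b01110100 ⊕ 0b11100101 = 0b10010001.
Blocks that differ from the original plaintext: P[2], P[3].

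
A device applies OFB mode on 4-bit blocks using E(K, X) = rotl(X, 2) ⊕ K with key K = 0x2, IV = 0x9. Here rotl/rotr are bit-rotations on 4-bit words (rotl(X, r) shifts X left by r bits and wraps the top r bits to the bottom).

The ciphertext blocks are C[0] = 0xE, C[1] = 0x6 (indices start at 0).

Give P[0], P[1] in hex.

P[0] = 0xA, P[1] = 0x5

OFB decryption: S_i = E(K, S_{i−1}) with S_{−1} = IV; P_i = C_i ⊕ S_i.
P[0]: S = E(K, 0x9) = 0x4; 0xE ⊕ 0x4 = 0xA.
P[1]: S = E(K, 0x4) = 0x3; 0x6 ⊕ 0x3 = 0x5.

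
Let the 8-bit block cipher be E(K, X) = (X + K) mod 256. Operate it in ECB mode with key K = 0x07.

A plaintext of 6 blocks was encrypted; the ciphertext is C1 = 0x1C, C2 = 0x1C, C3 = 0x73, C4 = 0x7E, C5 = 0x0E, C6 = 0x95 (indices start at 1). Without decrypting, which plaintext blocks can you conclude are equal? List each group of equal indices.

P1 = P2

ECB encrypts each block independently with the same key, so equal ciphertext blocks imply equal plaintext blocks.
C1 = C2 = 0x1C, so P1 = P2.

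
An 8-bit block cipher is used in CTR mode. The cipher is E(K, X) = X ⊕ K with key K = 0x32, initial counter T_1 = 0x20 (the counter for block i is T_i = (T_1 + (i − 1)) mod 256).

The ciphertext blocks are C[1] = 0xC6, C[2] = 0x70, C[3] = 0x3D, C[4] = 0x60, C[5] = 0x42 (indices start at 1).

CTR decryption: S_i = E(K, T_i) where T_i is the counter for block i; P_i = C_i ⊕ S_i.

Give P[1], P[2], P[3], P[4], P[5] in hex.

P[1]: T = 0x20, S = E(K, T) = 0x12; 0xC6 ⊕ 0x12 = 0xD4.
P[2]: T = 0x21, S = E(K, T) = 0x13; 0x70 ⊕ 0x13 = 0x63.
P[3]: T = 0x22, S = E(K, T) = 0x10; 0x3D ⊕ 0x10 = 0x2D.
P[4]: T = 0x23, S = E(K, T) = 0x11; 0x60 ⊕ 0x11 = 0x71.
P[5]: T = 0x24, S = E(K, T) = 0x16; 0x42 ⊕ 0x16 = 0x54.

P[1] = 0xD4, P[2] = 0x63, P[3] = 0x2D, P[4] = 0x71, P[5] = 0x54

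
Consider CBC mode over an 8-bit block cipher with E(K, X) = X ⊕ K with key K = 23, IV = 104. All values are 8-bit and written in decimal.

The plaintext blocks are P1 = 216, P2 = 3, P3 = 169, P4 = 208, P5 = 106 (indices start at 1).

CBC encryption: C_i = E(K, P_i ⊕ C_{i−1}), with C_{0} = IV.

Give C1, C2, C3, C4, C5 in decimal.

C1: P1 ⊕ 104 = 176; E(K, 176) = 167.
C2: P2 ⊕ 167 = 164; E(K, 164) = 179.
C3: P3 ⊕ 179 = 26; E(K, 26) = 13.
C4: P4 ⊕ 13 = 221; E(K, 221) = 202.
C5: P5 ⊕ 202 = 160; E(K, 160) = 183.

C1 = 167, C2 = 179, C3 = 13, C4 = 202, C5 = 183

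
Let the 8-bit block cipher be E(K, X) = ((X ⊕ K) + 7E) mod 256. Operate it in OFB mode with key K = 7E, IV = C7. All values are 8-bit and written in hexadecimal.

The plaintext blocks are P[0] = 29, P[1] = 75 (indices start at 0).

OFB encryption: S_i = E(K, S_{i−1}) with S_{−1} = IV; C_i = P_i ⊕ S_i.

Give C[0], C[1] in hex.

C[0]: S = E(K, C7) = 37; 29 ⊕ 37 = 1E.
C[1]: S = E(K, 37) = C7; 75 ⊕ C7 = B2.

C[0] = 1E, C[1] = B2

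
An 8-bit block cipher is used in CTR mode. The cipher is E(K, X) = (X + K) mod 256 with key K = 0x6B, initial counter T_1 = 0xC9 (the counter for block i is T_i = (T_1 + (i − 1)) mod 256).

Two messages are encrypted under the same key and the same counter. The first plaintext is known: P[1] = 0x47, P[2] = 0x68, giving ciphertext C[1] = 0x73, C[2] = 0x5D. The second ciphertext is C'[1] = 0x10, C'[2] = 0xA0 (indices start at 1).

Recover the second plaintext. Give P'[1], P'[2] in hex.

In CTR with a reused counter, both messages share the same keystream S_i, so C_i ⊕ C'_i = P_i ⊕ P'_i and thus P'_i = P_i ⊕ C_i ⊕ C'_i.
P'[1]: 0x47 ⊕ 0x73 ⊕ 0x10 = 0x24.
P'[2]: 0x68 ⊕ 0x5D ⊕ 0xA0 = 0x95.

P'[1] = 0x24, P'[2] = 0x95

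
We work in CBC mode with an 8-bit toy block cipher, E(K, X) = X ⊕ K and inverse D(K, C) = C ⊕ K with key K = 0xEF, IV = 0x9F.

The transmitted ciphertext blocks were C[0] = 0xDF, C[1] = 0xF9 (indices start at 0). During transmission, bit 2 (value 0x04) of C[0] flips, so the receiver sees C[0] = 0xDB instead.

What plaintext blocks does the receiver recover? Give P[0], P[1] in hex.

CBC decryption: P_i = D(K, C_i) ⊕ C_{i−1}, with C_{−1} = IV.
Only C[0] changed, to 0xDB. In CBC, a change in C_i garbles P_i and flips the same bit in P_{i+1}. Decrypting the received ciphertext:
P[0]: D(K, 0xDB) = 0x34; 0x34 ⊕ 0x9F = 0xAB.
P[1]: D(K, 0xF9) = 0x16; 0x16 ⊕ 0xDB = 0xCD.
Blocks that differ from the original plaintext: P[0], P[1].

P[0] = 0xAB, P[1] = 0xCD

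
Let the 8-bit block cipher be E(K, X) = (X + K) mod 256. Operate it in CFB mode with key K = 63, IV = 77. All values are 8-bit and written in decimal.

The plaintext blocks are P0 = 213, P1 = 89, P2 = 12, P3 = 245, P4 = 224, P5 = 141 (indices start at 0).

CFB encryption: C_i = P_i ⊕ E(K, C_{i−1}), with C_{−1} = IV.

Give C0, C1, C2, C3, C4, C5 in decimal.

C0 = 89, C1 = 193, C2 = 12, C3 = 190, C4 = 29, C5 = 209

C0: E(K, 77) = 140; 213 ⊕ 140 = 89.
C1: E(K, 89) = 152; 89 ⊕ 152 = 193.
C2: E(K, 193) = 0; 12 ⊕ 0 = 12.
C3: E(K, 12) = 75; 245 ⊕ 75 = 190.
C4: E(K, 190) = 253; 224 ⊕ 253 = 29.
C5: E(K, 29) = 92; 141 ⊕ 92 = 209.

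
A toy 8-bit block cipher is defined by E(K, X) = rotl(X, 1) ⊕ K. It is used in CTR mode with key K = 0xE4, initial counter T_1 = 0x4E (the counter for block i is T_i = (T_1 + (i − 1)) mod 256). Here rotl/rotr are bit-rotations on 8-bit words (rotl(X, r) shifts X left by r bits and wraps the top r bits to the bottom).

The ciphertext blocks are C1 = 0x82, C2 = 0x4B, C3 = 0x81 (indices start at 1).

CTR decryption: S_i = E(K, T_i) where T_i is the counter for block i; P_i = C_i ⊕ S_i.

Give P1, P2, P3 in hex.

P1 = 0xFA, P2 = 0x31, P3 = 0xC5

P1: T = 0x4E, S = E(K, T) = 0x78; 0x82 ⊕ 0x78 = 0xFA.
P2: T = 0x4F, S = E(K, T) = 0x7A; 0x4B ⊕ 0x7A = 0x31.
P3: T = 0x50, S = E(K, T) = 0x44; 0x81 ⊕ 0x44 = 0xC5.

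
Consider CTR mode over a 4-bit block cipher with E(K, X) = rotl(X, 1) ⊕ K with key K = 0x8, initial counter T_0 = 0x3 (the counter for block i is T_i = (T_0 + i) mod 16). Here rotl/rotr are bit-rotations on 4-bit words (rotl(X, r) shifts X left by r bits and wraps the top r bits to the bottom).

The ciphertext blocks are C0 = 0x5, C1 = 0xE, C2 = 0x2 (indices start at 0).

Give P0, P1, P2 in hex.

P0 = 0xB, P1 = 0xE, P2 = 0x0

CTR decryption: S_i = E(K, T_i) where T_i is the counter for block i; P_i = C_i ⊕ S_i.
P0: T = 0x3, S = E(K, T) = 0xE; 0x5 ⊕ 0xE = 0xB.
P1: T = 0x4, S = E(K, T) = 0x0; 0xE ⊕ 0x0 = 0xE.
P2: T = 0x5, S = E(K, T) = 0x2; 0x2 ⊕ 0x2 = 0x0.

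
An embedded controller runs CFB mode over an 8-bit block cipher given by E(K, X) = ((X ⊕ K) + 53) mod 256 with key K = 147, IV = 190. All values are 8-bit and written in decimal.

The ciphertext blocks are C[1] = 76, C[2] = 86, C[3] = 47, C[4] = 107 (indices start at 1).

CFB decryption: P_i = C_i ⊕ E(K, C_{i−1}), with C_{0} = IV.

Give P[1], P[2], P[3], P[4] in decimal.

P[1]: E(K, 190) = 98; 76 ⊕ 98 = 46.
P[2]: E(K, 76) = 20; 86 ⊕ 20 = 66.
P[3]: E(K, 86) = 250; 47 ⊕ 250 = 213.
P[4]: E(K, 47) = 241; 107 ⊕ 241 = 154.

P[1] = 46, P[2] = 66, P[3] = 213, P[4] = 154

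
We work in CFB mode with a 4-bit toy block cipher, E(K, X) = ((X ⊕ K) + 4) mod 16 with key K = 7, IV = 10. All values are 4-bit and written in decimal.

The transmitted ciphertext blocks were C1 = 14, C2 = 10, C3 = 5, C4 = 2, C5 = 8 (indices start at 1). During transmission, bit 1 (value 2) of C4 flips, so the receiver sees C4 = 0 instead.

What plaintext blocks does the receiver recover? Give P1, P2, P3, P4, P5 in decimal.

CFB decryption: P_i = C_i ⊕ E(K, C_{i−1}), with C_{0} = IV.
Only C4 changed, to 0. In CFB, a change in C_i flips the same bit in P_i and garbles P_{i+1}. Decrypting the received ciphertext:
P1: E(K, 10) = 1; 14 ⊕ 1 = 15.
P2: E(K, 14) = 13; 10 ⊕ 13 = 7.
P3: E(K, 10) = 1; 5 ⊕ 1 = 4.
P4: E(K, 5) = 6; 0 ⊕ 6 = 6.
P5: E(K, 0) = 11; 8 ⊕ 11 = 3.
Blocks that differ from the original plaintext: P4, P5.

P1 = 15, P2 = 7, P3 = 4, P4 = 6, P5 = 3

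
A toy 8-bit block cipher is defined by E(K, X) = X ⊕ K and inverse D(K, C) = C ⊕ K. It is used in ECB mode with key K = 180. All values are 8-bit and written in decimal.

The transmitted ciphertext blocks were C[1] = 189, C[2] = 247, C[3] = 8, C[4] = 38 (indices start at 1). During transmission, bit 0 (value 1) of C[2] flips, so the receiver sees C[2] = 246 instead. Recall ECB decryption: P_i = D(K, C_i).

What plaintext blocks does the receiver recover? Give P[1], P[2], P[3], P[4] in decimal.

P[1] = 9, P[2] = 66, P[3] = 188, P[4] = 146

Only C[2] changed, to 246. In ECB, a change in C_i affects only P_i. Decrypting the received ciphertext:
P[1]: D(K, 189) = 9.
P[2]: D(K, 246) = 66.
P[3]: D(K, 8) = 188.
P[4]: D(K, 38) = 146.
Blocks that differ from the original plaintext: P[2].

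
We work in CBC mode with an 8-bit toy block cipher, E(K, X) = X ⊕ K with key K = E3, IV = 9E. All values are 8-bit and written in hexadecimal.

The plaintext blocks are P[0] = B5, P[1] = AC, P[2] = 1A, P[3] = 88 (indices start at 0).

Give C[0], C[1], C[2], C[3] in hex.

C[0] = C8, C[1] = 87, C[2] = 7E, C[3] = 15

CBC encryption: C_i = E(K, P_i ⊕ C_{i−1}), with C_{−1} = IV.
C[0]: P[0] ⊕ 9E = 2B; E(K, 2B) = C8.
C[1]: P[1] ⊕ C8 = 64; E(K, 64) = 87.
C[2]: P[2] ⊕ 87 = 9D; E(K, 9D) = 7E.
C[3]: P[3] ⊕ 7E = F6; E(K, F6) = 15.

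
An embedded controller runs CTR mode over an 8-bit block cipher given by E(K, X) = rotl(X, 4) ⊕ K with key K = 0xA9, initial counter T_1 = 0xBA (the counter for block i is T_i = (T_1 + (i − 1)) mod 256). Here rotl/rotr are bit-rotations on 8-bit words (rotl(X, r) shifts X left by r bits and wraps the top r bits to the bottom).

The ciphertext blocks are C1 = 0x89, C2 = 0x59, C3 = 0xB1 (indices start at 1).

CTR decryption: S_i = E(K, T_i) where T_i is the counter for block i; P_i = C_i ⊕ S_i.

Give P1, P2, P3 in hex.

P1 = 0x8B, P2 = 0x4B, P3 = 0xD3

P1: T = 0xBA, S = E(K, T) = 0x02; 0x89 ⊕ 0x02 = 0x8B.
P2: T = 0xBB, S = E(K, T) = 0x12; 0x59 ⊕ 0x12 = 0x4B.
P3: T = 0xBC, S = E(K, T) = 0x62; 0xB1 ⊕ 0x62 = 0xD3.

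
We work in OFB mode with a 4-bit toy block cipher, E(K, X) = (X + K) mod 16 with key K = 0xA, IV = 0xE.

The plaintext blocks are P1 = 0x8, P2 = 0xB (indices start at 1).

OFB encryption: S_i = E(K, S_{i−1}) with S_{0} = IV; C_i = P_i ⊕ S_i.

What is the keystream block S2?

C1: S = E(K, 0xE) = 0x8; 0x8 ⊕ 0x8 = 0x0.
C2: S = E(K, 0x8) = 0x2; 0xB ⊕ 0x2 = 0x9.
So S2 = 0x2.

0x2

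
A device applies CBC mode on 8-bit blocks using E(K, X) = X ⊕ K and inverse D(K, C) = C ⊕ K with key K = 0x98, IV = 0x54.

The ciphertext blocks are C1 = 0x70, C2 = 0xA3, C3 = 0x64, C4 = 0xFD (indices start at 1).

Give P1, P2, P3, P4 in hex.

P1 = 0xBC, P2 = 0x4B, P3 = 0x5F, P4 = 0x01

CBC decryption: P_i = D(K, C_i) ⊕ C_{i−1}, with C_{0} = IV.
P1: D(K, 0x70) = 0xE8; 0xE8 ⊕ 0x54 = 0xBC.
P2: D(K, 0xA3) = 0x3B; 0x3B ⊕ 0x70 = 0x4B.
P3: D(K, 0x64) = 0xFC; 0xFC ⊕ 0xA3 = 0x5F.
P4: D(K, 0xFD) = 0x65; 0x65 ⊕ 0x64 = 0x01.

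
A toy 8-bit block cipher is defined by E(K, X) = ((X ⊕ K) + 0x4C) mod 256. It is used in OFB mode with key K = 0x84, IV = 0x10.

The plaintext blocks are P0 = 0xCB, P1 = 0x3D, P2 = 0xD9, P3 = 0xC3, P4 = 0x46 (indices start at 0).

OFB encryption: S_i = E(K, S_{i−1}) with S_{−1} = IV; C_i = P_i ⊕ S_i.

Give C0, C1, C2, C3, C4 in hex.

C0 = 0x2B, C1 = 0x8D, C2 = 0x59, C3 = 0x93, C4 = 0x66

C0: S = E(K, 0x10) = 0xE0; 0xCB ⊕ 0xE0 = 0x2B.
C1: S = E(K, 0xE0) = 0xB0; 0x3D ⊕ 0xB0 = 0x8D.
C2: S = E(K, 0xB0) = 0x80; 0xD9 ⊕ 0x80 = 0x59.
C3: S = E(K, 0x80) = 0x50; 0xC3 ⊕ 0x50 = 0x93.
C4: S = E(K, 0x50) = 0x20; 0x46 ⊕ 0x20 = 0x66.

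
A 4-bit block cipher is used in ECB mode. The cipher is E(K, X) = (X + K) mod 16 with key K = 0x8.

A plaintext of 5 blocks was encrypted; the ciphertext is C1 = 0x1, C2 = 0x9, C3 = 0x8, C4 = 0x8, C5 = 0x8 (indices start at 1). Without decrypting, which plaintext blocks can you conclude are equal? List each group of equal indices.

P3 = P4 = P5

ECB encrypts each block independently with the same key, so equal ciphertext blocks imply equal plaintext blocks.
C3 = C4 = C5 = 0x8, so P3 = P4 = P5.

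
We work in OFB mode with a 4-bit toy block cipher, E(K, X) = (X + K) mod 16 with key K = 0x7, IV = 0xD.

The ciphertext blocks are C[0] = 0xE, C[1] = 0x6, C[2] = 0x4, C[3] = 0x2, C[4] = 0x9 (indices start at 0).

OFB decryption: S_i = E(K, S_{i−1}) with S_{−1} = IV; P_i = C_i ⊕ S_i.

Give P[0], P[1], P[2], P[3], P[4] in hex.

P[0]: S = E(K, 0xD) = 0x4; 0xE ⊕ 0x4 = 0xA.
P[1]: S = E(K, 0x4) = 0xB; 0x6 ⊕ 0xB = 0xD.
P[2]: S = E(K, 0xB) = 0x2; 0x4 ⊕ 0x2 = 0x6.
P[3]: S = E(K, 0x2) = 0x9; 0x2 ⊕ 0x9 = 0xB.
P[4]: S = E(K, 0x9) = 0x0; 0x9 ⊕ 0x0 = 0x9.

P[0] = 0xA, P[1] = 0xD, P[2] = 0x6, P[3] = 0xB, P[4] = 0x9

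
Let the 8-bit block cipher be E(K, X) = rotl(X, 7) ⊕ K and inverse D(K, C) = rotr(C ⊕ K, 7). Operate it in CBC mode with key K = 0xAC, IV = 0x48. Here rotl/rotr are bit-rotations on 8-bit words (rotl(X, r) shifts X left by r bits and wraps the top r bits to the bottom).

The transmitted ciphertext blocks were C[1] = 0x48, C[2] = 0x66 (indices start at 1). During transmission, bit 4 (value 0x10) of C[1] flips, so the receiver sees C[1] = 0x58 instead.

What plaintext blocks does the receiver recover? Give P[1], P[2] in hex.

P[1] = 0xA1, P[2] = 0xCD

CBC decryption: P_i = D(K, C_i) ⊕ C_{i−1}, with C_{0} = IV.
Only C[1] changed, to 0x58. In CBC, a change in C_i garbles P_i and flips the same bit in P_{i+1}. Decrypting the received ciphertext:
P[1]: D(K, 0x58) = 0xE9; 0xE9 ⊕ 0x48 = 0xA1.
P[2]: D(K, 0x66) = 0x95; 0x95 ⊕ 0x58 = 0xCD.
Blocks that differ from the original plaintext: P[1], P[2].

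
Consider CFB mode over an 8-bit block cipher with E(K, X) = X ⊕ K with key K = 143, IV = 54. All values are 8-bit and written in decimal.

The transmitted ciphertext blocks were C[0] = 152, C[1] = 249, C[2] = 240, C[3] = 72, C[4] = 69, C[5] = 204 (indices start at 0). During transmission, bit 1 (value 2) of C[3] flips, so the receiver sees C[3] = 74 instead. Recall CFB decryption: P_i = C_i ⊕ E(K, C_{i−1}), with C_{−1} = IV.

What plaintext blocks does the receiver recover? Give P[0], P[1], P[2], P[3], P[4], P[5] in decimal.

Only C[3] changed, to 74. In CFB, a change in C_i flips the same bit in P_i and garbles P_{i+1}. Decrypting the received ciphertext:
P[0]: E(K, 54) = 185; 152 ⊕ 185 = 33.
P[1]: E(K, 152) = 23; 249 ⊕ 23 = 238.
P[2]: E(K, 249) = 118; 240 ⊕ 118 = 134.
P[3]: E(K, 240) = 127; 74 ⊕ 127 = 53.
P[4]: E(K, 74) = 197; 69 ⊕ 197 = 128.
P[5]: E(K, 69) = 202; 204 ⊕ 202 = 6.
Blocks that differ from the original plaintext: P[3], P[4].

P[0] = 33, P[1] = 238, P[2] = 134, P[3] = 53, P[4] = 128, P[5] = 6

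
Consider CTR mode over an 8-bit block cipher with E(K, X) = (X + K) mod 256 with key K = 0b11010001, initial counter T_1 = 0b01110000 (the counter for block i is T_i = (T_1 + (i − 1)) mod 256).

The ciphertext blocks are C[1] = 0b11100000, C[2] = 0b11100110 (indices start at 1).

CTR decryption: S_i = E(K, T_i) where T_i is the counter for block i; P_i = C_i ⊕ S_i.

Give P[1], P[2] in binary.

P[1] = 0b10100001, P[2] = 0b10100100

P[1]: T = 0b01110000, S = E(K, T) = 0b01000001; 0b11100000 ⊕ 0b01000001 = 0b10100001.
P[2]: T = 0b01110001, S = E(K, T) = 0b01000010; 0b11100110 ⊕ 0b01000010 = 0b10100100.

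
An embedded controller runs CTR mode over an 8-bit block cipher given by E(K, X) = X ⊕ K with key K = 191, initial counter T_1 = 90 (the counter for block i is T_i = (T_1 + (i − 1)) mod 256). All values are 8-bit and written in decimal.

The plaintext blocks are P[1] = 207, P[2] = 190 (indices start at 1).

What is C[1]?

C[1] = 42

CTR encryption: S_i = E(K, T_i) where T_i is the counter for block i; C_i = P_i ⊕ S_i.
C[1]: T = 90, S = E(K, T) = 229; 207 ⊕ 229 = 42.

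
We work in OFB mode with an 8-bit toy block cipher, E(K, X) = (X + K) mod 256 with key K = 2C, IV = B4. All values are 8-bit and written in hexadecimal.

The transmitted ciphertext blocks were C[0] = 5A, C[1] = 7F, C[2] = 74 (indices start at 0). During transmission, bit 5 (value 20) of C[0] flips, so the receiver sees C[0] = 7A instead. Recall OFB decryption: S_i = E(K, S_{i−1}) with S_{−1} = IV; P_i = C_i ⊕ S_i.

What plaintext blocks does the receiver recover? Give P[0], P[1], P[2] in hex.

Only C[0] changed, to 7A. In OFB, a change in C_i flips the same bit in P_i only; the keystream is unaffected. Decrypting the received ciphertext:
P[0]: S = E(K, B4) = E0; 7A ⊕ E0 = 9A.
P[1]: S = E(K, E0) = 0C; 7F ⊕ 0C = 73.
P[2]: S = E(K, 0C) = 38; 74 ⊕ 38 = 4C.
Blocks that differ from the original plaintext: P[0].

P[0] = 9A, P[1] = 73, P[2] = 4C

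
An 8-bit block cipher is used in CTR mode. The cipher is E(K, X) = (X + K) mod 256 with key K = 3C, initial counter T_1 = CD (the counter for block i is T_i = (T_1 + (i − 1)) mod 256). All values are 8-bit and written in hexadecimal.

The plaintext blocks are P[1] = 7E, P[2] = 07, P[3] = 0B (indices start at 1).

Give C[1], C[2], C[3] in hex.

CTR encryption: S_i = E(K, T_i) where T_i is the counter for block i; C_i = P_i ⊕ S_i.
C[1]: T = CD, S = E(K, T) = 09; 7E ⊕ 09 = 77.
C[2]: T = CE, S = E(K, T) = 0A; 07 ⊕ 0A = 0D.
C[3]: T = CF, S = E(K, T) = 0B; 0B ⊕ 0B = 00.

C[1] = 77, C[2] = 0D, C[3] = 00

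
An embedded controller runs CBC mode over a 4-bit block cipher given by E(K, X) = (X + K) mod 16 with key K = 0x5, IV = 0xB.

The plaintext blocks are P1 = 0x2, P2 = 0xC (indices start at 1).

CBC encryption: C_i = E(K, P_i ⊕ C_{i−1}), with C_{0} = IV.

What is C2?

C1: P1 ⊕ 0xB = 0x9; E(K, 0x9) = 0xE.
C2: P2 ⊕ 0xE = 0x2; E(K, 0x2) = 0x7.

C2 = 0x7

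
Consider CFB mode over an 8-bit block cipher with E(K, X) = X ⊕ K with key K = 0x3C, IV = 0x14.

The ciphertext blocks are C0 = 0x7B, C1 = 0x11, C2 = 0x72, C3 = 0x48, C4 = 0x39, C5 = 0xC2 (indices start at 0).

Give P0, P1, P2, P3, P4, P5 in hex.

P0 = 0x53, P1 = 0x56, P2 = 0x5F, P3 = 0x06, P4 = 0x4D, P5 = 0xC7

CFB decryption: P_i = C_i ⊕ E(K, C_{i−1}), with C_{−1} = IV.
P0: E(K, 0x14) = 0x28; 0x7B ⊕ 0x28 = 0x53.
P1: E(K, 0x7B) = 0x47; 0x11 ⊕ 0x47 = 0x56.
P2: E(K, 0x11) = 0x2D; 0x72 ⊕ 0x2D = 0x5F.
P3: E(K, 0x72) = 0x4E; 0x48 ⊕ 0x4E = 0x06.
P4: E(K, 0x48) = 0x74; 0x39 ⊕ 0x74 = 0x4D.
P5: E(K, 0x39) = 0x05; 0xC2 ⊕ 0x05 = 0xC7.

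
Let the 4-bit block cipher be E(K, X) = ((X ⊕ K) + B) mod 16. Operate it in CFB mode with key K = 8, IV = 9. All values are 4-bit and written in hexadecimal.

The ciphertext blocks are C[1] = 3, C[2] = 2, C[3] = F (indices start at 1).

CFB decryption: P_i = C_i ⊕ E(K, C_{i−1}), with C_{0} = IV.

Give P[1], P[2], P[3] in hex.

P[1]: E(K, 9) = C; 3 ⊕ C = F.
P[2]: E(K, 3) = 6; 2 ⊕ 6 = 4.
P[3]: E(K, 2) = 5; F ⊕ 5 = A.

P[1] = F, P[2] = 4, P[3] = A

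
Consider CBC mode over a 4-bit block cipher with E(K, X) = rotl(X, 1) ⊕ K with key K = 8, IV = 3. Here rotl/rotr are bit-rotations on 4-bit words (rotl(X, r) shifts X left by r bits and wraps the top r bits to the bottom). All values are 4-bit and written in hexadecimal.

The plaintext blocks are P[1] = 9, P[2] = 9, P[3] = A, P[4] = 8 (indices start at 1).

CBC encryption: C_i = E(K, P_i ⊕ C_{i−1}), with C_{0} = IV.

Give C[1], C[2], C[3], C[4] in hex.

C[1]: P[1] ⊕ 3 = A; E(K, A) = D.
C[2]: P[2] ⊕ D = 4; E(K, 4) = 0.
C[3]: P[3] ⊕ 0 = A; E(K, A) = D.
C[4]: P[4] ⊕ D = 5; E(K, 5) = 2.

C[1] = D, C[2] = 0, C[3] = D, C[4] = 2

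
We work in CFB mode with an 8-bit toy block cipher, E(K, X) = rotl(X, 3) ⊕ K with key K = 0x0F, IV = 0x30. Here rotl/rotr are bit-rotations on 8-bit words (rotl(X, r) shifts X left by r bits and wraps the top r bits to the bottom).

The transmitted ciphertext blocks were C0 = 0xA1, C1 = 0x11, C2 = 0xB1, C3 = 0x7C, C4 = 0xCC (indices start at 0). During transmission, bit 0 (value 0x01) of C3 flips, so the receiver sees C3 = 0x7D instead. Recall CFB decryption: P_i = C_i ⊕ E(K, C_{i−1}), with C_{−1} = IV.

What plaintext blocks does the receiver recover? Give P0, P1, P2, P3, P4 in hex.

Only C3 changed, to 0x7D. In CFB, a change in C_i flips the same bit in P_i and garbles P_{i+1}. Decrypting the received ciphertext:
P0: E(K, 0x30) = 0x8E; 0xA1 ⊕ 0x8E = 0x2F.
P1: E(K, 0xA1) = 0x02; 0x11 ⊕ 0x02 = 0x13.
P2: E(K, 0x11) = 0x87; 0xB1 ⊕ 0x87 = 0x36.
P3: E(K, 0xB1) = 0x82; 0x7D ⊕ 0x82 = 0xFF.
P4: E(K, 0x7D) = 0xE4; 0xCC ⊕ 0xE4 = 0x28.
Blocks that differ from the original plaintext: P3, P4.

P0 = 0x2F, P1 = 0x13, P2 = 0x36, P3 = 0xFF, P4 = 0x28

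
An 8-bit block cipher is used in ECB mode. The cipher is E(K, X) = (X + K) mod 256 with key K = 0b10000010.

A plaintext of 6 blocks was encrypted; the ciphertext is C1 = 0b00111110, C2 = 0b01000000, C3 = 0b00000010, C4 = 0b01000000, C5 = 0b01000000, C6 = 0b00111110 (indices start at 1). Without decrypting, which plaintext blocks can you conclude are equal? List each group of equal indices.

ECB encrypts each block independently with the same key, so equal ciphertext blocks imply equal plaintext blocks.
C1 = C6 = 0b00111110, so P1 = P6.
C2 = C4 = C5 = 0b01000000, so P2 = P4 = P5.

P1 = P6; P2 = P4 = P5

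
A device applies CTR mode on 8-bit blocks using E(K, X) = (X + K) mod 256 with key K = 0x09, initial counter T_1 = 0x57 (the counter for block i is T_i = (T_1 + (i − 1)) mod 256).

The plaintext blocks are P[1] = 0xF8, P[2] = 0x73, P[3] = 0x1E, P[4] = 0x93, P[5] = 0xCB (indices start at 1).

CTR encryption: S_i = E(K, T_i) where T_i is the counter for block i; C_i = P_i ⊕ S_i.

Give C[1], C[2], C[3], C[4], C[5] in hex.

C[1] = 0x98, C[2] = 0x12, C[3] = 0x7C, C[4] = 0xF0, C[5] = 0xAF

C[1]: T = 0x57, S = E(K, T) = 0x60; 0xF8 ⊕ 0x60 = 0x98.
C[2]: T = 0x58, S = E(K, T) = 0x61; 0x73 ⊕ 0x61 = 0x12.
C[3]: T = 0x59, S = E(K, T) = 0x62; 0x1E ⊕ 0x62 = 0x7C.
C[4]: T = 0x5A, S = E(K, T) = 0x63; 0x93 ⊕ 0x63 = 0xF0.
C[5]: T = 0x5B, S = E(K, T) = 0x64; 0xCB ⊕ 0x64 = 0xAF.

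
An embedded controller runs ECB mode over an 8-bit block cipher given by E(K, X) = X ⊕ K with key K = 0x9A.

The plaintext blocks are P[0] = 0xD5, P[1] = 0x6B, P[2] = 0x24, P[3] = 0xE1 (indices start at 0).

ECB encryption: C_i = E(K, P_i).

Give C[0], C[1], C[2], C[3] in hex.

C[0]: E(K, 0xD5) = 0x4F.
C[1]: E(K, 0x6B) = 0xF1.
C[2]: E(K, 0x24) = 0xBE.
C[3]: E(K, 0xE1) = 0x7B.

C[0] = 0x4F, C[1] = 0xF1, C[2] = 0xBE, C[3] = 0x7B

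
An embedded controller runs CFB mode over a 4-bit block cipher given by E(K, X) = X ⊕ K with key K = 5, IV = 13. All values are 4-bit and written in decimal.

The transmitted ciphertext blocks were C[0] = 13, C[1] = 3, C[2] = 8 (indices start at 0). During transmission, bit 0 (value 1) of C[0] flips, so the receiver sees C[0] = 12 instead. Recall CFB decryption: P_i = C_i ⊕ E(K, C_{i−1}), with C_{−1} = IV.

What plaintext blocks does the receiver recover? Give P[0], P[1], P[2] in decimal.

Only C[0] changed, to 12. In CFB, a change in C_i flips the same bit in P_i and garbles P_{i+1}. Decrypting the received ciphertext:
P[0]: E(K, 13) = 8; 12 ⊕ 8 = 4.
P[1]: E(K, 12) = 9; 3 ⊕ 9 = 10.
P[2]: E(K, 3) = 6; 8 ⊕ 6 = 14.
Blocks that differ from the original plaintext: P[0], P[1].

P[0] = 4, P[1] = 10, P[2] = 14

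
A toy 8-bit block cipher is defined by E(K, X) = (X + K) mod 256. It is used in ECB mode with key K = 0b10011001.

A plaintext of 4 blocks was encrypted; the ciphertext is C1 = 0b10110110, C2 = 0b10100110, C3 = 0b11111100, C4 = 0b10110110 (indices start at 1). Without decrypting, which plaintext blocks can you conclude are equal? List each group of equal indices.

P1 = P4

ECB encrypts each block independently with the same key, so equal ciphertext blocks imply equal plaintext blocks.
C1 = C4 = 0b10110110, so P1 = P4.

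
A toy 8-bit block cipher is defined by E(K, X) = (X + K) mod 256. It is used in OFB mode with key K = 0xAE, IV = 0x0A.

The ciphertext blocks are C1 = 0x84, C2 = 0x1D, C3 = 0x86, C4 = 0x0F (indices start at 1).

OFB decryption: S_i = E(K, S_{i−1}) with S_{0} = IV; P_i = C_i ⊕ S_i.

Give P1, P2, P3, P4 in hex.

P1 = 0x3C, P2 = 0x7B, P3 = 0x92, P4 = 0xCD

P1: S = E(K, 0x0A) = 0xB8; 0x84 ⊕ 0xB8 = 0x3C.
P2: S = E(K, 0xB8) = 0x66; 0x1D ⊕ 0x66 = 0x7B.
P3: S = E(K, 0x66) = 0x14; 0x86 ⊕ 0x14 = 0x92.
P4: S = E(K, 0x14) = 0xC2; 0x0F ⊕ 0xC2 = 0xCD.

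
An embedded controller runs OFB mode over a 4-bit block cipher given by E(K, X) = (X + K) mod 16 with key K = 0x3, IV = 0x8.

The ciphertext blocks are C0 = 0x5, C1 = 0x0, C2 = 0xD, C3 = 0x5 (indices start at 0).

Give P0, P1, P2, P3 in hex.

P0 = 0xE, P1 = 0xE, P2 = 0xC, P3 = 0x1

OFB decryption: S_i = E(K, S_{i−1}) with S_{−1} = IV; P_i = C_i ⊕ S_i.
P0: S = E(K, 0x8) = 0xB; 0x5 ⊕ 0xB = 0xE.
P1: S = E(K, 0xB) = 0xE; 0x0 ⊕ 0xE = 0xE.
P2: S = E(K, 0xE) = 0x1; 0xD ⊕ 0x1 = 0xC.
P3: S = E(K, 0x1) = 0x4; 0x5 ⊕ 0x4 = 0x1.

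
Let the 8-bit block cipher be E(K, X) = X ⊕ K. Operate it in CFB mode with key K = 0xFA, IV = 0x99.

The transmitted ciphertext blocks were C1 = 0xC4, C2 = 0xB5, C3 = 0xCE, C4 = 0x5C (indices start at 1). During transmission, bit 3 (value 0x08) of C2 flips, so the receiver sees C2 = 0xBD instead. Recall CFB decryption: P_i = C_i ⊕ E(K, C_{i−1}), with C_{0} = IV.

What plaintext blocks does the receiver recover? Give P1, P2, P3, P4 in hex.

P1 = 0xA7, P2 = 0x83, P3 = 0x89, P4 = 0x68

Only C2 changed, to 0xBD. In CFB, a change in C_i flips the same bit in P_i and garbles P_{i+1}. Decrypting the received ciphertext:
P1: E(K, 0x99) = 0x63; 0xC4 ⊕ 0x63 = 0xA7.
P2: E(K, 0xC4) = 0x3E; 0xBD ⊕ 0x3E = 0x83.
P3: E(K, 0xBD) = 0x47; 0xCE ⊕ 0x47 = 0x89.
P4: E(K, 0xCE) = 0x34; 0x5C ⊕ 0x34 = 0x68.
Blocks that differ from the original plaintext: P2, P3.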